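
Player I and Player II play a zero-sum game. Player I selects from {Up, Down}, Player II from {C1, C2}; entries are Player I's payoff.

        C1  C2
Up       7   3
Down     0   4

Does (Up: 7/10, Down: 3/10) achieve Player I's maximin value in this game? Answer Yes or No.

No

Against C1 this mix gives (7/10)·7 + (3/10)·0 = 49/10.
Against C2 this mix gives (7/10)·3 + (3/10)·4 = 33/10.
Player II will play C2, holding Player I to 33/10. Shifting weight toward the row that does better against C2 would raise this floor (the equalizing mix achieves 7/2 against both C2 and C1), so the proposed strategy is not optimal.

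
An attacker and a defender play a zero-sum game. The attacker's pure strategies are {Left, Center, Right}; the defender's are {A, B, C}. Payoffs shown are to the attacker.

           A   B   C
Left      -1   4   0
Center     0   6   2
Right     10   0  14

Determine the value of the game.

15/4

Row minima: Left → -1, Center → 0, Right → 0; maximin = 0.
Column maxima: A → 10, B → 6, C → 14; minimax = 6.
0 ≠ 6, so there is no saddle point; optimal play is mixed.
Left is strictly dominated by Center, so the attacker never plays it.
C is strictly dominated by A (it gives the attacker strictly more in every row), so the defender never plays it.
On the remaining 2×2 (Center, Right vs A, B):
Let the attacker play Center with probability p. Expected payoff against A: 0p + 10(1−p) = −10p + 10; against B: 6p + 0(1−p) = 6p.
Setting these equal: −10p + 10 = 6p ⇒ −16p = -10 ⇒ p = 5/8, and the value is (-10)·(5/8) + 10 = 15/4.
For the defender: with q = P(A), equating Center's and Right's payoffs gives −6q + 6 = 10q ⇒ q = 3/8.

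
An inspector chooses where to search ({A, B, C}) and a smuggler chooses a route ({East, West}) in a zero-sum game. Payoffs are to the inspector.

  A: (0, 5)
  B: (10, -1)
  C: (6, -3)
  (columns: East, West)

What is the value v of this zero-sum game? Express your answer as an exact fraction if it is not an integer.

Row minima: A → 0, B → -1, C → -3; maximin = 0.
Column maxima: East → 10, West → 5; minimax = 5.
0 ≠ 5, so there is no saddle point; optimal play is mixed.
C is strictly dominated by B, so the inspector never plays it.
On the remaining 2×2 (A, B vs East, West):
Let the inspector play A with probability p. Expected payoff against East: 0p + 10(1−p) = −10p + 10; against West: 5p + (-1)(1−p) = 6p − 1.
Setting these equal: −10p + 10 = 6p − 1 ⇒ −16p = -11 ⇒ p = 11/16, and the value is (-10)·(11/16) + 10 = 25/8.
For the smuggler: with q = P(East), equating A's and B's payoffs gives −5q + 5 = 11q − 1 ⇒ q = 3/8.

25/8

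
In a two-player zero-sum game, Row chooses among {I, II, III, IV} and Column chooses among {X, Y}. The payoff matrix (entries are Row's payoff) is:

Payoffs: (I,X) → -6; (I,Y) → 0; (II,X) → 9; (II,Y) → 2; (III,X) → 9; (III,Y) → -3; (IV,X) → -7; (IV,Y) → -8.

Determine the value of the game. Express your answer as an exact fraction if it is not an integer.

2

Row minima: I → -6, II → 2, III → -3, IV → -8; maximin = 2.
Column maxima: X → 9, Y → 2; minimax = 2.
Since maximin = minimax = 2, there is a saddle point and the value is 2.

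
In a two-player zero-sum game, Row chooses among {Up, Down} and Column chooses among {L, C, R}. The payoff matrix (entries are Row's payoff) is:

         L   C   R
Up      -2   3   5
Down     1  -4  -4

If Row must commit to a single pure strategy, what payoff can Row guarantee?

Row minima: Up → -2, Down → -4.
The best of these is -2.

-2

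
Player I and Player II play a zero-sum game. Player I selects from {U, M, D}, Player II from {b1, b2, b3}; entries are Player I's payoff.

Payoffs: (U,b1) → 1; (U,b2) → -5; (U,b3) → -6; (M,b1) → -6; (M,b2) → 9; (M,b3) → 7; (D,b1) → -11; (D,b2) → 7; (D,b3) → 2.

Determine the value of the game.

Row minima: U → -6, M → -6, D → -11; maximin = -6.
Column maxima: b1 → 1, b2 → 9, b3 → 7; minimax = 1.
-6 ≠ 1, so there is no saddle point; optimal play is mixed.
D is strictly dominated by M, so Player I never plays it.
b2 is strictly dominated by b3 (it gives Player I strictly more in every row), so Player II never plays it.
On the remaining 2×2 (U, M vs b1, b3):
Let Player I play U with probability p. Expected payoff against b1: 1p + (-6)(1−p) = 7p − 6; against b3: (-6)p + 7(1−p) = −13p + 7.
Setting these equal: 7p − 6 = −13p + 7 ⇒ 20p = 13 ⇒ p = 13/20, and the value is (7)·(13/20) − 6 = -29/20.
For Player II: with q = P(b1), equating U's and M's payoffs gives 7q − 6 = −13q + 7 ⇒ q = 13/20.

-29/20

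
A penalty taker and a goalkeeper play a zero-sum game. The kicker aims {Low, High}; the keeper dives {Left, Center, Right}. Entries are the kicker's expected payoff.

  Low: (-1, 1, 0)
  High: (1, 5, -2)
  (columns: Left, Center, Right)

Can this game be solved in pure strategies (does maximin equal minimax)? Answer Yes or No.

Row minima: Low → -1, High → -2; maximin = -1.
Column maxima: Left → 1, Center → 5, Right → 0; minimax = 0.
-1 ≠ 0, so no pure-strategy equilibrium exists.

No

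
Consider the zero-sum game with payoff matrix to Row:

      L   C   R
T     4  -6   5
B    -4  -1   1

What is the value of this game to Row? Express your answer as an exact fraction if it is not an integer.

-28/13

Row minima: T → -6, B → -4; maximin = -4.
Column maxima: L → 4, C → -1, R → 5; minimax = -1.
-4 ≠ -1, so there is no saddle point; optimal play is mixed.
R is strictly dominated by L (it gives Row strictly more in every row), so Column never plays it.
On the remaining 2×2 (T, B vs L, C):
Let Row play T with probability p. Expected payoff against L: 4p + (-4)(1−p) = 8p − 4; against C: (-6)p + (-1)(1−p) = −5p − 1.
Setting these equal: 8p − 4 = −5p − 1 ⇒ 13p = 3 ⇒ p = 3/13, and the value is (8)·(3/13) − 4 = -28/13.
For Column: with q = P(L), equating T's and B's payoffs gives 10q − 6 = −3q − 1 ⇒ q = 5/13.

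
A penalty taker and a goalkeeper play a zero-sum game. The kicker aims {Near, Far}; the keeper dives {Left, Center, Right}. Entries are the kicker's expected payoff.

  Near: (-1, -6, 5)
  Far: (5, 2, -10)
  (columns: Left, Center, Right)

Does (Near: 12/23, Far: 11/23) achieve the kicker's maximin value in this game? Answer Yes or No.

Against Left this mix gives (12/23)·(-1) + (11/23)·5 = 43/23.
Against Center this mix gives (12/23)·(-6) + (11/23)·2 = -50/23.
Against Right this mix gives (12/23)·5 + (11/23)·(-10) = -50/23.
All of the keeper's active replies (Center, Right) yield -50/23, and no column does worse for the kicker. The mix makes the keeper indifferent and guarantees -50/23, so it is optimal.

Yes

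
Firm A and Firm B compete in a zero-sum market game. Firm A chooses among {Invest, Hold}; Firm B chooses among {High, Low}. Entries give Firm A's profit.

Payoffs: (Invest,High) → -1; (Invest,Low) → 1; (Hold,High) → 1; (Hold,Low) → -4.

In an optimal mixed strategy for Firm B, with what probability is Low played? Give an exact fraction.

Row minima: Invest → -1, Hold → -4; maximin = -1.
Column maxima: High → 1, Low → 1; minimax = 1.
-1 ≠ 1, so there is no saddle point; optimal play is mixed.
Let Firm A play Invest with probability p. Expected payoff against High: (-1)p + 1(1−p) = −2p + 1; against Low: 1p + (-4)(1−p) = 5p − 4.
Setting these equal: −2p + 1 = 5p − 4 ⇒ −7p = -5 ⇒ p = 5/7, and the value is (-2)·(5/7) + 1 = -3/7.
For Firm B: with q = P(High), equating Invest's and Hold's payoffs gives −2q + 1 = 5q − 4 ⇒ q = 5/7.

2/7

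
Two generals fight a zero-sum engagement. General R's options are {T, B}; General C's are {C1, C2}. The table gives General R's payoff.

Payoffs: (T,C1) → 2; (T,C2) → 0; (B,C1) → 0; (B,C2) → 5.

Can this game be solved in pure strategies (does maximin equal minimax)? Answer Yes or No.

No

Row minima: T → 0, B → 0; maximin = 0.
Column maxima: C1 → 2, C2 → 5; minimax = 2.
0 ≠ 2, so no pure-strategy equilibrium exists.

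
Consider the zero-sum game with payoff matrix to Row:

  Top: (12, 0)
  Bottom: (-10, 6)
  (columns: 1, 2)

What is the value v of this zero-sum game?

18/7

Row minima: Top → 0, Bottom → -10; maximin = 0.
Column maxima: 1 → 12, 2 → 6; minimax = 6.
0 ≠ 6, so there is no saddle point; optimal play is mixed.
Let Row play Top with probability p. Expected payoff against 1: 12p + (-10)(1−p) = 22p − 10; against 2: 0p + 6(1−p) = −6p + 6.
Setting these equal: 22p − 10 = −6p + 6 ⇒ 28p = 16 ⇒ p = 4/7, and the value is (22)·(4/7) − 10 = 18/7.
For Column: with q = P(1), equating Top's and Bottom's payoffs gives 12q = −16q + 6 ⇒ q = 3/14.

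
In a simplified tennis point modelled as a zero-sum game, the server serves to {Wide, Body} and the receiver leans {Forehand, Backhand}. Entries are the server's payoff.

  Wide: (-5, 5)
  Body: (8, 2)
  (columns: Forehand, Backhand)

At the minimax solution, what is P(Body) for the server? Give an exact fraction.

5/8

Row minima: Wide → -5, Body → 2; maximin = 2.
Column maxima: Forehand → 8, Backhand → 5; minimax = 5.
2 ≠ 5, so there is no saddle point; optimal play is mixed.
Let the server play Wide with probability p. Expected payoff against Forehand: (-5)p + 8(1−p) = −13p + 8; against Backhand: 5p + 2(1−p) = 3p + 2.
Setting these equal: −13p + 8 = 3p + 2 ⇒ −16p = -6 ⇒ p = 3/8, and the value is (-13)·(3/8) + 8 = 25/8.
For the receiver: with q = P(Forehand), equating Wide's and Body's payoffs gives −10q + 5 = 6q + 2 ⇒ q = 3/16.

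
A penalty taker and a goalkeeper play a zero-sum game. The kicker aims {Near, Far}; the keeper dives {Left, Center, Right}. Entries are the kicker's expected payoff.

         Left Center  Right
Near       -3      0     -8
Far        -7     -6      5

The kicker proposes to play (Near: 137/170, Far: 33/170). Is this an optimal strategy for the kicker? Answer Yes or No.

No

Against Left this mix gives (137/170)·(-3) + (33/170)·(-7) = -321/85.
Against Center this mix gives (137/170)·0 + (33/170)·(-6) = -99/85.
Against Right this mix gives (137/170)·(-8) + (33/170)·5 = -931/170.
The keeper will play Right, holding the kicker to -931/170. Shifting weight toward the row that does better against Right would raise this floor (the equalizing mix achieves -71/17 against both Right and Left), so the proposed strategy is not optimal.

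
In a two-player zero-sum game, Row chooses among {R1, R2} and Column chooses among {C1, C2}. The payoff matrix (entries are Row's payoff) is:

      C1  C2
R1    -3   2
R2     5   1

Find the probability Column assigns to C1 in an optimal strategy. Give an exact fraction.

Row minima: R1 → -3, R2 → 1; maximin = 1.
Column maxima: C1 → 5, C2 → 2; minimax = 2.
1 ≠ 2, so there is no saddle point; optimal play is mixed.
Let Row play R1 with probability p. Expected payoff against C1: (-3)p + 5(1−p) = −8p + 5; against C2: 2p + 1(1−p) = p + 1.
Setting these equal: −8p + 5 = p + 1 ⇒ −9p = -4 ⇒ p = 4/9, and the value is (-8)·(4/9) + 5 = 13/9.
For Column: with q = P(C1), equating R1's and R2's payoffs gives −5q + 2 = 4q + 1 ⇒ q = 1/9.

1/9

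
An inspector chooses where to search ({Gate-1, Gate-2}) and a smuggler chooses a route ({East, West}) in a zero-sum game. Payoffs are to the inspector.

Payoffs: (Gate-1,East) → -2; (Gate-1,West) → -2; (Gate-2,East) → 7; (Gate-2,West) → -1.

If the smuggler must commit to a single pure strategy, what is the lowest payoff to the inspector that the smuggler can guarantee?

Column maxima: East → 7, West → -1.
The smallest of these is -1.

-1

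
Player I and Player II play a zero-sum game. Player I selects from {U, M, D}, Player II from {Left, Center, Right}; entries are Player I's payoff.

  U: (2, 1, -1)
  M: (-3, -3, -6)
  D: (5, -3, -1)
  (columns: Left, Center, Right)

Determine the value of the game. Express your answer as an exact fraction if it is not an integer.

-1

Row minima: U → -1, M → -6, D → -3; maximin = -1.
Column maxima: Left → 5, Center → 1, Right → -1; minimax = -1.
Since maximin = minimax = -1, there is a saddle point and the value is -1.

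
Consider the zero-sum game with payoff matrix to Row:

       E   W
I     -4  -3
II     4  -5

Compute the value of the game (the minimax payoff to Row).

Row minima: I → -4, II → -5; maximin = -4.
Column maxima: E → 4, W → -3; minimax = -3.
-4 ≠ -3, so there is no saddle point; optimal play is mixed.
Let Row play I with probability p. Expected payoff against E: (-4)p + 4(1−p) = −8p + 4; against W: (-3)p + (-5)(1−p) = 2p − 5.
Setting these equal: −8p + 4 = 2p − 5 ⇒ −10p = -9 ⇒ p = 9/10, and the value is (-8)·(9/10) + 4 = -16/5.
For Column: with q = P(E), equating I's and II's payoffs gives −q − 3 = 9q − 5 ⇒ q = 1/5.

-16/5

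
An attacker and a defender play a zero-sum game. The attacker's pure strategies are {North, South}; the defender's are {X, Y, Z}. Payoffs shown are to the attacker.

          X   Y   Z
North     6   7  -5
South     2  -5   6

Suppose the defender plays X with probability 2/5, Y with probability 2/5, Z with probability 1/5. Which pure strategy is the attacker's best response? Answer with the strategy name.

Expected payoff of North: (2/5)·6 + (2/5)·7 + (1/5)·(-5) = 21/5.
Expected payoff of South: (2/5)·2 + (2/5)·(-5) + (1/5)·6 = 0.
The largest is 21/5, so the attacker's best response is North.

North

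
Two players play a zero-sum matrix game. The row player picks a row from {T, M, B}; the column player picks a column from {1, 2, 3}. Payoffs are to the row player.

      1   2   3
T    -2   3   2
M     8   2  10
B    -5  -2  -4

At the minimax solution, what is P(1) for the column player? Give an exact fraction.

Row minima: T → -2, M → 2, B → -5; maximin = 2.
Column maxima: 1 → 8, 2 → 3, 3 → 10; minimax = 3.
2 ≠ 3, so there is no saddle point; optimal play is mixed.
B is strictly dominated by T, so the row player never plays it.
3 is strictly dominated by 1 (it gives the row player strictly more in every row), so the column player never plays it.
On the remaining 2×2 (T, M vs 1, 2):
Let the row player play T with probability p. Expected payoff against 1: (-2)p + 8(1−p) = −10p + 8; against 2: 3p + 2(1−p) = p + 2.
Setting these equal: −10p + 8 = p + 2 ⇒ −11p = -6 ⇒ p = 6/11, and the value is (-10)·(6/11) + 8 = 28/11.
For the column player: with q = P(1), equating T's and M's payoffs gives −5q + 3 = 6q + 2 ⇒ q = 1/11.

1/11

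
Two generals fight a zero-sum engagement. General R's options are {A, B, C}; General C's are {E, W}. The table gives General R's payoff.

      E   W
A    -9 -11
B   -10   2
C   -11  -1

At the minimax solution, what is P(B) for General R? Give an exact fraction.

1/7

Row minima: A → -11, B → -10, C → -11; maximin = -10.
Column maxima: E → -9, W → 2; minimax = -9.
-10 ≠ -9, so there is no saddle point; optimal play is mixed.
C is strictly dominated by B, so General R never plays it.
On the remaining 2×2 (A, B vs E, W):
Let General R play A with probability p. Expected payoff against E: (-9)p + (-10)(1−p) = p − 10; against W: (-11)p + 2(1−p) = −13p + 2.
Setting these equal: p − 10 = −13p + 2 ⇒ 14p = 12 ⇒ p = 6/7, and the value is (1)·(6/7) − 10 = -64/7.
For General C: with q = P(E), equating A's and B's payoffs gives 2q − 11 = −12q + 2 ⇒ q = 13/14.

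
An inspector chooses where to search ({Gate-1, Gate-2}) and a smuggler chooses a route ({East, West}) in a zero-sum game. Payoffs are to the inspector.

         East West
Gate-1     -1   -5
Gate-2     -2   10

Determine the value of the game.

Row minima: Gate-1 → -5, Gate-2 → -2; maximin = -2.
Column maxima: East → -1, West → 10; minimax = -1.
-2 ≠ -1, so there is no saddle point; optimal play is mixed.
Let the inspector play Gate-1 with probability p. Expected payoff against East: (-1)p + (-2)(1−p) = p − 2; against West: (-5)p + 10(1−p) = −15p + 10.
Setting these equal: p − 2 = −15p + 10 ⇒ 16p = 12 ⇒ p = 3/4, and the value is (1)·(3/4) − 2 = -5/4.
For the smuggler: with q = P(East), equating Gate-1's and Gate-2's payoffs gives 4q − 5 = −12q + 10 ⇒ q = 15/16.

-5/4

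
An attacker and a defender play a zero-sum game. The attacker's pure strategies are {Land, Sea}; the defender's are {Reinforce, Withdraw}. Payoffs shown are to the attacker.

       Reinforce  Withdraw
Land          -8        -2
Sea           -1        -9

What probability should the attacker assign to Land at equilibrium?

4/7

Row minima: Land → -8, Sea → -9; maximin = -8.
Column maxima: Reinforce → -1, Withdraw → -2; minimax = -2.
-8 ≠ -2, so there is no saddle point; optimal play is mixed.
Let the attacker play Land with probability p. Expected payoff against Reinforce: (-8)p + (-1)(1−p) = −7p − 1; against Withdraw: (-2)p + (-9)(1−p) = 7p − 9.
Setting these equal: −7p − 1 = 7p − 9 ⇒ −14p = -8 ⇒ p = 4/7, and the value is (-7)·(4/7) − 1 = -5.
For the defender: with q = P(Reinforce), equating Land's and Sea's payoffs gives −6q − 2 = 8q − 9 ⇒ q = 1/2.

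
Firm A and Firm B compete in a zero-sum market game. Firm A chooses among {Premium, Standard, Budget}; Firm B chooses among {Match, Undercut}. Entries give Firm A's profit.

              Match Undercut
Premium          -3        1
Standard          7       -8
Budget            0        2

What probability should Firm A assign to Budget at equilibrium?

Row minima: Premium → -3, Standard → -8, Budget → 0; maximin = 0.
Column maxima: Match → 7, Undercut → 2; minimax = 2.
0 ≠ 2, so there is no saddle point; optimal play is mixed.
Premium is strictly dominated by Budget, so Firm A never plays it.
On the remaining 2×2 (Standard, Budget vs Match, Undercut):
Let Firm A play Standard with probability p. Expected payoff against Match: 7p + 0(1−p) = 7p; against Undercut: (-8)p + 2(1−p) = −10p + 2.
Setting these equal: 7p = −10p + 2 ⇒ 17p = 2 ⇒ p = 2/17, and the value is (7)·(2/17) = 14/17.
For Firm B: with q = P(Match), equating Standard's and Budget's payoffs gives 15q − 8 = −2q + 2 ⇒ q = 10/17.

15/17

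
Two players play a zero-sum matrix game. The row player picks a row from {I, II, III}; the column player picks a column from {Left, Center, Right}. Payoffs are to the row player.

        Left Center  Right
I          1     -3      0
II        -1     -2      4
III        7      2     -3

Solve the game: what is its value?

Row minima: I → -3, II → -2, III → -3; maximin = -2.
Column maxima: Left → 7, Center → 2, Right → 4; minimax = 2.
-2 ≠ 2, so there is no saddle point; optimal play is mixed.
Left is strictly dominated by Center (it gives the row player strictly more in every row), so the column player never plays it.
With Left eliminated, I is strictly dominated by II (II gives the row player strictly more in every remaining column), so the row player never plays it.
On the remaining 2×2 (II, III vs Center, Right):
Let the row player play II with probability p. Expected payoff against Center: (-2)p + 2(1−p) = −4p + 2; against Right: 4p + (-3)(1−p) = 7p − 3.
Setting these equal: −4p + 2 = 7p − 3 ⇒ −11p = -5 ⇒ p = 5/11, and the value is (-4)·(5/11) + 2 = 2/11.
For the column player: with q = P(Center), equating II's and III's payoffs gives −6q + 4 = 5q − 3 ⇒ q = 7/11.

2/11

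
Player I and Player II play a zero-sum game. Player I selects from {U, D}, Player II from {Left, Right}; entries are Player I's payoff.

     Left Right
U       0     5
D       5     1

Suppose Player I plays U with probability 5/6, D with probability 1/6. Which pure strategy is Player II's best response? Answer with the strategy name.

Left

If Player II plays Left, Player I's expected payoff is (5/6)·0 + (1/6)·5 = 5/6.
If Player II plays Right, Player I's expected payoff is (5/6)·5 + (1/6)·1 = 13/3.
Player II minimizes Player I's payoff; the smallest is 5/6, so the best response is Left.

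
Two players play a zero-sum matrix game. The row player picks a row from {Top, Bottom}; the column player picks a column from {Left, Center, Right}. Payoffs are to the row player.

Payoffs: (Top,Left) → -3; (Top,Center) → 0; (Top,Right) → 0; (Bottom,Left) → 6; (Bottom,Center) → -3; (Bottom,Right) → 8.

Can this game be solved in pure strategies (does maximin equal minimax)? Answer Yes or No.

No

Row minima: Top → -3, Bottom → -3; maximin = -3.
Column maxima: Left → 6, Center → 0, Right → 8; minimax = 0.
-3 ≠ 0, so no pure-strategy equilibrium exists.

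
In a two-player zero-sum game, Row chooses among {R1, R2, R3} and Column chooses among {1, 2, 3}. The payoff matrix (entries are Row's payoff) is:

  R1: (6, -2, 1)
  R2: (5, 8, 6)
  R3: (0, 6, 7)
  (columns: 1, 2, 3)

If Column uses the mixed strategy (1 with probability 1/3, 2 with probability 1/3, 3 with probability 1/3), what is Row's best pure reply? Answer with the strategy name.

R2

Expected payoff of R1: (1/3)·6 + (1/3)·(-2) + (1/3)·1 = 5/3.
Expected payoff of R2: (1/3)·5 + (1/3)·8 + (1/3)·6 = 19/3.
Expected payoff of R3: (1/3)·0 + (1/3)·6 + (1/3)·7 = 13/3.
The largest is 19/3, so Row's best response is R2.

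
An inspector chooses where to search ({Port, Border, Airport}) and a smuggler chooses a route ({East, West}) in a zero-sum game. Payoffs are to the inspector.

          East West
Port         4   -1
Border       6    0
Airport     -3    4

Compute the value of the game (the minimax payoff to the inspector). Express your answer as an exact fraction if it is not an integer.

Row minima: Port → -1, Border → 0, Airport → -3; maximin = 0.
Column maxima: East → 6, West → 4; minimax = 4.
0 ≠ 4, so there is no saddle point; optimal play is mixed.
Port is strictly dominated by Border, so the inspector never plays it.
On the remaining 2×2 (Border, Airport vs East, West):
Let the inspector play Border with probability p. Expected payoff against East: 6p + (-3)(1−p) = 9p − 3; against West: 0p + 4(1−p) = −4p + 4.
Setting these equal: 9p − 3 = −4p + 4 ⇒ 13p = 7 ⇒ p = 7/13, and the value is (9)·(7/13) − 3 = 24/13.
For the smuggler: with q = P(East), equating Border's and Airport's payoffs gives 6q = −7q + 4 ⇒ q = 4/13.

24/13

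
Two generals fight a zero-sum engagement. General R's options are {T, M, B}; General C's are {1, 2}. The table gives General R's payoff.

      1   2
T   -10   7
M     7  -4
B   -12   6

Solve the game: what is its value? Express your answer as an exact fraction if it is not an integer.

9/28

Row minima: T → -10, M → -4, B → -12; maximin = -4.
Column maxima: 1 → 7, 2 → 7; minimax = 7.
-4 ≠ 7, so there is no saddle point; optimal play is mixed.
B is strictly dominated by T, so General R never plays it.
On the remaining 2×2 (T, M vs 1, 2):
Let General R play T with probability p. Expected payoff against 1: (-10)p + 7(1−p) = −17p + 7; against 2: 7p + (-4)(1−p) = 11p − 4.
Setting these equal: −17p + 7 = 11p − 4 ⇒ −28p = -11 ⇒ p = 11/28, and the value is (-17)·(11/28) + 7 = 9/28.
For General C: with q = P(1), equating T's and M's payoffs gives −17q + 7 = 11q − 4 ⇒ q = 11/28.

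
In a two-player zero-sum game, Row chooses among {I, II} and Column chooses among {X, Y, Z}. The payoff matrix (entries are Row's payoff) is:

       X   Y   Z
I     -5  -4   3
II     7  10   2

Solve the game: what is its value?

Row minima: I → -5, II → 2; maximin = 2.
Column maxima: X → 7, Y → 10, Z → 3; minimax = 3.
2 ≠ 3, so there is no saddle point; optimal play is mixed.
Y is strictly dominated by X (it gives Row strictly more in every row), so Column never plays it.
On the remaining 2×2 (I, II vs X, Z):
Let Row play I with probability p. Expected payoff against X: (-5)p + 7(1−p) = −12p + 7; against Z: 3p + 2(1−p) = p + 2.
Setting these equal: −12p + 7 = p + 2 ⇒ −13p = -5 ⇒ p = 5/13, and the value is (-12)·(5/13) + 7 = 31/13.
For Column: with q = P(X), equating I's and II's payoffs gives −8q + 3 = 5q + 2 ⇒ q = 1/13.

31/13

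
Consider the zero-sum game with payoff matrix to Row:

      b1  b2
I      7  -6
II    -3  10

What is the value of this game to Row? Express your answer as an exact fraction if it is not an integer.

2

Row minima: I → -6, II → -3; maximin = -3.
Column maxima: b1 → 7, b2 → 10; minimax = 7.
-3 ≠ 7, so there is no saddle point; optimal play is mixed.
Let Row play I with probability p. Expected payoff against b1: 7p + (-3)(1−p) = 10p − 3; against b2: (-6)p + 10(1−p) = −16p + 10.
Setting these equal: 10p − 3 = −16p + 10 ⇒ 26p = 13 ⇒ p = 1/2, and the value is (10)·(1/2) − 3 = 2.
For Column: with q = P(b1), equating I's and II's payoffs gives 13q − 6 = −13q + 10 ⇒ q = 8/13.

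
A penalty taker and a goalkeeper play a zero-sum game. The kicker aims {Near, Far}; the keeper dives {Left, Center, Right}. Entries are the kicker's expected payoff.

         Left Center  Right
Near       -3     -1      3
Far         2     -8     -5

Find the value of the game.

Row minima: Near → -3, Far → -8; maximin = -3.
Column maxima: Left → 2, Center → -1, Right → 3; minimax = -1.
-3 ≠ -1, so there is no saddle point; optimal play is mixed.
Right is strictly dominated by Center (it gives the kicker strictly more in every row), so the keeper never plays it.
On the remaining 2×2 (Near, Far vs Left, Center):
Let the kicker play Near with probability p. Expected payoff against Left: (-3)p + 2(1−p) = −5p + 2; against Center: (-1)p + (-8)(1−p) = 7p − 8.
Setting these equal: −5p + 2 = 7p − 8 ⇒ −12p = -10 ⇒ p = 5/6, and the value is (-5)·(5/6) + 2 = -13/6.
For the keeper: with q = P(Left), equating Near's and Far's payoffs gives −2q − 1 = 10q − 8 ⇒ q = 7/12.

-13/6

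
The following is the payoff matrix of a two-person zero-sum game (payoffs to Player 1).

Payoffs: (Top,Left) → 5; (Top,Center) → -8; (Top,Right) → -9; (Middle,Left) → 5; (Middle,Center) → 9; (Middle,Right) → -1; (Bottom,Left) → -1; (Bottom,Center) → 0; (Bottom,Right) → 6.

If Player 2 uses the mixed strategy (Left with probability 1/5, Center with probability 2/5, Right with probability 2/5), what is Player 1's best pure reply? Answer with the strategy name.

Expected payoff of Top: (1/5)·5 + (2/5)·(-8) + (2/5)·(-9) = -29/5.
Expected payoff of Middle: (1/5)·5 + (2/5)·9 + (2/5)·(-1) = 21/5.
Expected payoff of Bottom: (1/5)·(-1) + (2/5)·0 + (2/5)·6 = 11/5.
The largest is 21/5, so Player 1's best response is Middle.

Middle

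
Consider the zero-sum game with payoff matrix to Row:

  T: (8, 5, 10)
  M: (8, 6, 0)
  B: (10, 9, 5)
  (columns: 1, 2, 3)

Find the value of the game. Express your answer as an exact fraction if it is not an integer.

Row minima: T → 5, M → 0, B → 5; maximin = 5.
Column maxima: 1 → 10, 2 → 9, 3 → 10; minimax = 9.
5 ≠ 9, so there is no saddle point; optimal play is mixed.
M is strictly dominated by B, so Row never plays it.
1 is strictly dominated by 2 (it gives Row strictly more in every row), so Column never plays it.
On the remaining 2×2 (T, B vs 2, 3):
Let Row play T with probability p. Expected payoff against 2: 5p + 9(1−p) = −4p + 9; against 3: 10p + 5(1−p) = 5p + 5.
Setting these equal: −4p + 9 = 5p + 5 ⇒ −9p = -4 ⇒ p = 4/9, and the value is (-4)·(4/9) + 9 = 65/9.
For Column: with q = P(2), equating T's and B's payoffs gives −5q + 10 = 4q + 5 ⇒ q = 5/9.

65/9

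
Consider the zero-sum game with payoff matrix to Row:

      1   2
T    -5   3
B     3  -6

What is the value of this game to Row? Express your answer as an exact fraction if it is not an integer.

-21/17

Row minima: T → -5, B → -6; maximin = -5.
Column maxima: 1 → 3, 2 → 3; minimax = 3.
-5 ≠ 3, so there is no saddle point; optimal play is mixed.
Let Row play T with probability p. Expected payoff against 1: (-5)p + 3(1−p) = −8p + 3; against 2: 3p + (-6)(1−p) = 9p − 6.
Setting these equal: −8p + 3 = 9p − 6 ⇒ −17p = -9 ⇒ p = 9/17, and the value is (-8)·(9/17) + 3 = -21/17.
For Column: with q = P(1), equating T's and B's payoffs gives −8q + 3 = 9q − 6 ⇒ q = 9/17.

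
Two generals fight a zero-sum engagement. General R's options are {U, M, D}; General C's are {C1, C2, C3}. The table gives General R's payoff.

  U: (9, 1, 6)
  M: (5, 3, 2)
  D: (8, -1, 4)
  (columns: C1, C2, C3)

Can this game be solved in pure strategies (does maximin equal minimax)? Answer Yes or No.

No

Row minima: U → 1, M → 2, D → -1; maximin = 2.
Column maxima: C1 → 9, C2 → 3, C3 → 6; minimax = 3.
2 ≠ 3, so no pure-strategy equilibrium exists.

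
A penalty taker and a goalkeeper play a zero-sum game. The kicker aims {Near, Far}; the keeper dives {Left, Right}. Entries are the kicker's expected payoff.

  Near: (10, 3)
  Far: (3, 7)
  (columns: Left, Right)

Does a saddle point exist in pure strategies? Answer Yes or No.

Row minima: Near → 3, Far → 3; maximin = 3.
Column maxima: Left → 10, Right → 7; minimax = 7.
3 ≠ 7, so no pure-strategy equilibrium exists.

No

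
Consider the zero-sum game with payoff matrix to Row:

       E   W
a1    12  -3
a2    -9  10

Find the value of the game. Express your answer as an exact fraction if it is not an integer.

Row minima: a1 → -3, a2 → -9; maximin = -3.
Column maxima: E → 12, W → 10; minimax = 10.
-3 ≠ 10, so there is no saddle point; optimal play is mixed.
Let Row play a1 with probability p. Expected payoff against E: 12p + (-9)(1−p) = 21p − 9; against W: (-3)p + 10(1−p) = −13p + 10.
Setting these equal: 21p − 9 = −13p + 10 ⇒ 34p = 19 ⇒ p = 19/34, and the value is (21)·(19/34) − 9 = 93/34.
For Column: with q = P(E), equating a1's and a2's payoffs gives 15q − 3 = −19q + 10 ⇒ q = 13/34.

93/34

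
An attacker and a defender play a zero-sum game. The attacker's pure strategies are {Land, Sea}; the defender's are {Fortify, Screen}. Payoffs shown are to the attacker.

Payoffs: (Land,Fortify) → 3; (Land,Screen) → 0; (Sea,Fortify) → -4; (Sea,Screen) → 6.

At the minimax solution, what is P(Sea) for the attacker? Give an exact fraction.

3/13

Row minima: Land → 0, Sea → -4; maximin = 0.
Column maxima: Fortify → 3, Screen → 6; minimax = 3.
0 ≠ 3, so there is no saddle point; optimal play is mixed.
Let the attacker play Land with probability p. Expected payoff against Fortify: 3p + (-4)(1−p) = 7p − 4; against Screen: 0p + 6(1−p) = −6p + 6.
Setting these equal: 7p − 4 = −6p + 6 ⇒ 13p = 10 ⇒ p = 10/13, and the value is (7)·(10/13) − 4 = 18/13.
For the defender: with q = P(Fortify), equating Land's and Sea's payoffs gives 3q = −10q + 6 ⇒ q = 6/13.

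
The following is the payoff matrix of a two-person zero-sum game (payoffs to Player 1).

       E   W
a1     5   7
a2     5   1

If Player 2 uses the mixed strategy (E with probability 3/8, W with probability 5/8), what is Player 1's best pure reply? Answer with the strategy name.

Expected payoff of a1: (3/8)·5 + (5/8)·7 = 25/4.
Expected payoff of a2: (3/8)·5 + (5/8)·1 = 5/2.
The largest is 25/4, so Player 1's best response is a1.

a1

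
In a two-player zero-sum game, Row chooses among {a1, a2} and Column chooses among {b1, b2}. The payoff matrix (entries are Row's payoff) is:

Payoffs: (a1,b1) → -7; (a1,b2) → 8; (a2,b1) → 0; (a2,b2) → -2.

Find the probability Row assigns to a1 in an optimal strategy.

2/17

Row minima: a1 → -7, a2 → -2; maximin = -2.
Column maxima: b1 → 0, b2 → 8; minimax = 0.
-2 ≠ 0, so there is no saddle point; optimal play is mixed.
Let Row play a1 with probability p. Expected payoff against b1: (-7)p + 0(1−p) = −7p; against b2: 8p + (-2)(1−p) = 10p − 2.
Setting these equal: −7p = 10p − 2 ⇒ −17p = -2 ⇒ p = 2/17, and the value is (-7)·(2/17) = -14/17.
For Column: with q = P(b1), equating a1's and a2's payoffs gives −15q + 8 = 2q − 2 ⇒ q = 10/17.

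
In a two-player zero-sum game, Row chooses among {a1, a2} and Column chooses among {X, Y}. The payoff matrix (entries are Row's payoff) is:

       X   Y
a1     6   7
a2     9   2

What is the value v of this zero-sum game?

51/8

Row minima: a1 → 6, a2 → 2; maximin = 6.
Column maxima: X → 9, Y → 7; minimax = 7.
6 ≠ 7, so there is no saddle point; optimal play is mixed.
Let Row play a1 with probability p. Expected payoff against X: 6p + 9(1−p) = −3p + 9; against Y: 7p + 2(1−p) = 5p + 2.
Setting these equal: −3p + 9 = 5p + 2 ⇒ −8p = -7 ⇒ p = 7/8, and the value is (-3)·(7/8) + 9 = 51/8.
For Column: with q = P(X), equating a1's and a2's payoffs gives −q + 7 = 7q + 2 ⇒ q = 5/8.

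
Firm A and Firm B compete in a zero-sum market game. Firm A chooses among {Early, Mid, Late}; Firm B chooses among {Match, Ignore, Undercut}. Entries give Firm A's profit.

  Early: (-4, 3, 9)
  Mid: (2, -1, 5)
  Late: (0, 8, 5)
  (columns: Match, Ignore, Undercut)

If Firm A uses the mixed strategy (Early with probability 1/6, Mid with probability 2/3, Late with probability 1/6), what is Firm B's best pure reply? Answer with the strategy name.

If Firm B plays Match, Firm A's expected payoff is (1/6)·(-4) + (2/3)·2 + (1/6)·0 = 2/3.
If Firm B plays Ignore, Firm A's expected payoff is (1/6)·3 + (2/3)·(-1) + (1/6)·8 = 7/6.
If Firm B plays Undercut, Firm A's expected payoff is (1/6)·9 + (2/3)·5 + (1/6)·5 = 17/3.
Firm B minimizes Firm A's payoff; the smallest is 2/3, so the best response is Match.

Match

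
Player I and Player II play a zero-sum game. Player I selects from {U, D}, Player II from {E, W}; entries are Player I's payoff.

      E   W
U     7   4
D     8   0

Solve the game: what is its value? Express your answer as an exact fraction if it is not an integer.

4

Row minima: U → 4, D → 0; maximin = 4.
Column maxima: E → 8, W → 4; minimax = 4.
Since maximin = minimax = 4, there is a saddle point and the value is 4.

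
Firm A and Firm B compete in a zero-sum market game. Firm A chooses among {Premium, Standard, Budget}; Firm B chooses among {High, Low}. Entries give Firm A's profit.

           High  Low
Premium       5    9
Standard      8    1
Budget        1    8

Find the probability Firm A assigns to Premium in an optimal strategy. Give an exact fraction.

7/11

Row minima: Premium → 5, Standard → 1, Budget → 1; maximin = 5.
Column maxima: High → 8, Low → 9; minimax = 8.
5 ≠ 8, so there is no saddle point; optimal play is mixed.
Budget is strictly dominated by Premium, so Firm A never plays it.
On the remaining 2×2 (Premium, Standard vs High, Low):
Let Firm A play Premium with probability p. Expected payoff against High: 5p + 8(1−p) = −3p + 8; against Low: 9p + 1(1−p) = 8p + 1.
Setting these equal: −3p + 8 = 8p + 1 ⇒ −11p = -7 ⇒ p = 7/11, and the value is (-3)·(7/11) + 8 = 67/11.
For Firm B: with q = P(High), equating Premium's and Standard's payoffs gives −4q + 9 = 7q + 1 ⇒ q = 8/11.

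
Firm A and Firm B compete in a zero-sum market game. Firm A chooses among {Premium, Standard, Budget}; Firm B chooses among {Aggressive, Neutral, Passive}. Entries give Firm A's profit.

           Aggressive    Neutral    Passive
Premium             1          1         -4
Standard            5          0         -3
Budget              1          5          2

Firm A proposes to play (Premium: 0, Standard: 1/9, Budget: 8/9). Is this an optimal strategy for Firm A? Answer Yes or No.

Against Aggressive this mix gives (1/9)·5 + (8/9)·1 = 13/9.
Against Neutral this mix gives (1/9)·0 + (8/9)·5 = 40/9.
Against Passive this mix gives (1/9)·(-3) + (8/9)·2 = 13/9.
All of Firm B's active replies (Aggressive, Passive) yield 13/9, and no column does worse for Firm A. The mix makes Firm B indifferent and guarantees 13/9, so it is optimal.

Yes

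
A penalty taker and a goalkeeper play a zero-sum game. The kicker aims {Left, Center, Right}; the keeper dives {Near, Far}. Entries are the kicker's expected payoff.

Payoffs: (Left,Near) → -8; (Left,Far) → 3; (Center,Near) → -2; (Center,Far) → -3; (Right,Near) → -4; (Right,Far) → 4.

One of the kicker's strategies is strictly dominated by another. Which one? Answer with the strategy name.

Right gives a strictly higher payoff than Left against every column: -4 > -8, 4 > 3.
So Left is strictly dominated and the kicker never plays it.

Left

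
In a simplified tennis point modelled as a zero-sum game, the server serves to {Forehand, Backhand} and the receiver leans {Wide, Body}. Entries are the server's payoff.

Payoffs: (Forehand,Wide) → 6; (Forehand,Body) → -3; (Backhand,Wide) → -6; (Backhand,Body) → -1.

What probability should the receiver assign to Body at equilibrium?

Row minima: Forehand → -3, Backhand → -6; maximin = -3.
Column maxima: Wide → 6, Body → -1; minimax = -1.
-3 ≠ -1, so there is no saddle point; optimal play is mixed.
Let the server play Forehand with probability p. Expected payoff against Wide: 6p + (-6)(1−p) = 12p − 6; against Body: (-3)p + (-1)(1−p) = −2p − 1.
Setting these equal: 12p − 6 = −2p − 1 ⇒ 14p = 5 ⇒ p = 5/14, and the value is (12)·(5/14) − 6 = -12/7.
For the receiver: with q = P(Wide), equating Forehand's and Backhand's payoffs gives 9q − 3 = −5q − 1 ⇒ q = 1/7.

6/7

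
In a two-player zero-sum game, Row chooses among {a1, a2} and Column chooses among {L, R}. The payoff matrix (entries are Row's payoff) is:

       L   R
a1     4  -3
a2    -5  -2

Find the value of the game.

Row minima: a1 → -3, a2 → -5; maximin = -3.
Column maxima: L → 4, R → -2; minimax = -2.
-3 ≠ -2, so there is no saddle point; optimal play is mixed.
Let Row play a1 with probability p. Expected payoff against L: 4p + (-5)(1−p) = 9p − 5; against R: (-3)p + (-2)(1−p) = −p − 2.
Setting these equal: 9p − 5 = −p − 2 ⇒ 10p = 3 ⇒ p = 3/10, and the value is (9)·(3/10) − 5 = -23/10.
For Column: with q = P(L), equating a1's and a2's payoffs gives 7q − 3 = −3q − 2 ⇒ q = 1/10.

-23/10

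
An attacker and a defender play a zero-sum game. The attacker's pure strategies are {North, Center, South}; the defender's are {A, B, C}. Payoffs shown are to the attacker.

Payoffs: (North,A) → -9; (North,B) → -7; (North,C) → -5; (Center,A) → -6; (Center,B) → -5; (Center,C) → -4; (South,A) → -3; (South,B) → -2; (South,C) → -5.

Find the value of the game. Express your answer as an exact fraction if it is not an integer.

Row minima: North → -9, Center → -6, South → -5; maximin = -5.
Column maxima: A → -3, B → -2, C → -4; minimax = -4.
-5 ≠ -4, so there is no saddle point; optimal play is mixed.
North is strictly dominated by Center, so the attacker never plays it.
B is strictly dominated by A (it gives the attacker strictly more in every row), so the defender never plays it.
On the remaining 2×2 (Center, South vs A, C):
Let the attacker play Center with probability p. Expected payoff against A: (-6)p + (-3)(1−p) = −3p − 3; against C: (-4)p + (-5)(1−p) = p − 5.
Setting these equal: −3p − 3 = p − 5 ⇒ −4p = -2 ⇒ p = 1/2, and the value is (-3)·(1/2) − 3 = -9/2.
For the defender: with q = P(A), equating Center's and South's payoffs gives −2q − 4 = 2q − 5 ⇒ q = 1/4.

-9/2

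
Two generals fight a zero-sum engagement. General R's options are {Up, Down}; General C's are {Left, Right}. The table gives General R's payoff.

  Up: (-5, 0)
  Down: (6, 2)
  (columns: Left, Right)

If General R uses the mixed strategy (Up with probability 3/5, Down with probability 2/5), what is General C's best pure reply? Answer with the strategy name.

Left

If General C plays Left, General R's expected payoff is (3/5)·(-5) + (2/5)·6 = -3/5.
If General C plays Right, General R's expected payoff is (3/5)·0 + (2/5)·2 = 4/5.
General C minimizes General R's payoff; the smallest is -3/5, so the best response is Left.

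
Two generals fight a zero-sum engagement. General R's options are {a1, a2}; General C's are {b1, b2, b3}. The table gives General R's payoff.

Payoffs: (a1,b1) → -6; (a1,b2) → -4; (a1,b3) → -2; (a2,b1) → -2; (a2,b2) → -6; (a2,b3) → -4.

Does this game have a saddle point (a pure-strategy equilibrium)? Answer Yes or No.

Row minima: a1 → -6, a2 → -6; maximin = -6.
Column maxima: b1 → -2, b2 → -4, b3 → -2; minimax = -4.
-6 ≠ -4, so no pure-strategy equilibrium exists.

No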